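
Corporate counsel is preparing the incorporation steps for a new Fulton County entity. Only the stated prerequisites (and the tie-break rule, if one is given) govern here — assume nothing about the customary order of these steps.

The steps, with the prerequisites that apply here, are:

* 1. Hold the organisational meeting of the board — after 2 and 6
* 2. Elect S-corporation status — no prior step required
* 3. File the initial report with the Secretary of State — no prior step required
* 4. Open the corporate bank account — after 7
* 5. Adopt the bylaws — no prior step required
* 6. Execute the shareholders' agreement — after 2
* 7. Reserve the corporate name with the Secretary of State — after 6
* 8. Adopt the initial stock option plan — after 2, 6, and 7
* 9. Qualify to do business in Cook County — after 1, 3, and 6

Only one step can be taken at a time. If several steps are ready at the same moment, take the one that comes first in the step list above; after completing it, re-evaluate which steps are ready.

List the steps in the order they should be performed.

2, 3, 5, 6, 1, 7, 4, 8, 9

Nothing is required for 2, 3 and 5. 2 is listed earlier → 2 first.
6 now also ready, so the ready set is {3, 5, 6}; 3 is listed earlier → 3.
5 and 6 are both available; 5 is listed earlier → 5.
6 needed 2, now all done → 6.
Ready: 1 and 7. 1 is listed earlier → 1.
9 now also ready, so the ready set is {7, 9}; 7 is listed earlier → 7.
Ready: 4, 8 and 9. 4 is listed earlier → 4.
Ready: 8 and 9. 8 is listed earlier → 8.
Next only 9 has its prerequisites met → 9.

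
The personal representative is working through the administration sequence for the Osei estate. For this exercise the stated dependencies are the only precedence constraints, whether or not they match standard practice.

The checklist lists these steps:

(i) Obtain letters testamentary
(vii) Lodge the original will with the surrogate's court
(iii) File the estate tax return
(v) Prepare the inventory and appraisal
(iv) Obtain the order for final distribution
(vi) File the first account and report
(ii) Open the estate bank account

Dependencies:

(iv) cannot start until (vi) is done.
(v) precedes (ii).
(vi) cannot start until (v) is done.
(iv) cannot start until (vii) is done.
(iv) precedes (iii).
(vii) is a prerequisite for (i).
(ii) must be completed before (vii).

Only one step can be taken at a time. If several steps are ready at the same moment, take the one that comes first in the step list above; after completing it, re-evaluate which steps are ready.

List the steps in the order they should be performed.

(v) → (vi) → (ii) → (vii) → (i) → (iv) → (iii)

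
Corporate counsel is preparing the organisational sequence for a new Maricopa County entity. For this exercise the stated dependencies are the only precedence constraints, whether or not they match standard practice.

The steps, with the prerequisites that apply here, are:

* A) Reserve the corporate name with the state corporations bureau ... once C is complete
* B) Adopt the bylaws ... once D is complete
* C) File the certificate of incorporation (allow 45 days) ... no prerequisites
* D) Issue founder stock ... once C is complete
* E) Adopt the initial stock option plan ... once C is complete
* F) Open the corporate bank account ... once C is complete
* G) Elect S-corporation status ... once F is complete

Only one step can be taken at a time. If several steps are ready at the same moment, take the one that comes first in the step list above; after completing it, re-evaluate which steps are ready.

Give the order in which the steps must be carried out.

C, A, D, B, E, F, G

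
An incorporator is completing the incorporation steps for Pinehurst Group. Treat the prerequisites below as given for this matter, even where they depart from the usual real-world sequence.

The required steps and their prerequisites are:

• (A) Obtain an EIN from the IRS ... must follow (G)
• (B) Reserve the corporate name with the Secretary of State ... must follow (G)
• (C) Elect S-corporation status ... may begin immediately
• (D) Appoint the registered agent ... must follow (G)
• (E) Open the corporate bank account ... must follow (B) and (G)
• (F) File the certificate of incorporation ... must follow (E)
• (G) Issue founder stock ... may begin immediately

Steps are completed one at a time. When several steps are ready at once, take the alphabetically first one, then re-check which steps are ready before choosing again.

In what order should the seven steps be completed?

(C) (G) (A) (B) (D) (E) (F)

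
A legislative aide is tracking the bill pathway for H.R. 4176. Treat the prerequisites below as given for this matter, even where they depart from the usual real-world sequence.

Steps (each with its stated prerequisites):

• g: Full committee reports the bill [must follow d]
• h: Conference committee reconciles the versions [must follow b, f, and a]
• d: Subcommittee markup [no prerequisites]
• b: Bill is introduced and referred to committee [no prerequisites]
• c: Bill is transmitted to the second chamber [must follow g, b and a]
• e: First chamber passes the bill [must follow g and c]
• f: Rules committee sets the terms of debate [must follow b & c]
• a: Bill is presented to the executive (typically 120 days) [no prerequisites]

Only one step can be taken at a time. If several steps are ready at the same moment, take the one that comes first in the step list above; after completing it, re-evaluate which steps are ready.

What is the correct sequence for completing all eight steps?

d → g → b → a → c → e → f → h

Nothing is required for d, b and a. d is listed earlier → d first.
g now also ready, so the ready set is {g, b, a}; g is listed earlier → g.
Ready: b and a. b is listed earlier → b.
That leaves a as the only ready step → a.
Next only c has its prerequisites met → c.
Now e and f have their prerequisites met. e is listed earlier, so e next.
That leaves f as the only ready step → f.
That leaves h as the only ready step → h.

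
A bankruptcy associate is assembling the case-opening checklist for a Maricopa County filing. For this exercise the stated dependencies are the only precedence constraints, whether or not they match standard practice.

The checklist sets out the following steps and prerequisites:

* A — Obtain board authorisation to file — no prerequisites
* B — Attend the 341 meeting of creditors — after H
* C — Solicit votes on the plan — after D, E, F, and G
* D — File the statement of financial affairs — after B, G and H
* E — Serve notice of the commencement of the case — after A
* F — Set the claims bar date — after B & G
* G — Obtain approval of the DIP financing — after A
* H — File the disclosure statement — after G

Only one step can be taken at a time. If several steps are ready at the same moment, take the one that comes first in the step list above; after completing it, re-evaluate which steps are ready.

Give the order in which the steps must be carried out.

A E G H B D F C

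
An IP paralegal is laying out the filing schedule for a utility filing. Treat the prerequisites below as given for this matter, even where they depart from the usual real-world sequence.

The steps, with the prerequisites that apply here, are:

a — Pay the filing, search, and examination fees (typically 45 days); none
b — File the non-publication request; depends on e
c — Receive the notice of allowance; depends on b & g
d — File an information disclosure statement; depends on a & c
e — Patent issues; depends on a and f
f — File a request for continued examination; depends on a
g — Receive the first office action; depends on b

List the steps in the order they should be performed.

a, f, e, b, g, c, d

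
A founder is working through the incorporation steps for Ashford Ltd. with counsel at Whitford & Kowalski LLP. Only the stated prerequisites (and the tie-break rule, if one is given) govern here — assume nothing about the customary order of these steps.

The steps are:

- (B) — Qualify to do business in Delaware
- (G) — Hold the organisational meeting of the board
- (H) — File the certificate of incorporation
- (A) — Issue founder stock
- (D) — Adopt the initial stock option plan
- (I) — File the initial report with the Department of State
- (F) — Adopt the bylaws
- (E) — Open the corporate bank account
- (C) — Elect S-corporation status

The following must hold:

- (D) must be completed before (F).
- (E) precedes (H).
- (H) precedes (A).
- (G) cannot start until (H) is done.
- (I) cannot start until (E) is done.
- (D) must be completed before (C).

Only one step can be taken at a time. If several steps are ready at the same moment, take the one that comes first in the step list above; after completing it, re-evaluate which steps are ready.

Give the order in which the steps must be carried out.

Nothing is required for (B), (D) and (E). (B) is listed earlier → (B) first.
Now (D) and (E) have their prerequisites met. (D) is listed earlier, so (D) next.
(F) and (C) now also ready, so the ready set is {(F), (E), (C)}; (F) is listed earlier → (F).
(E) and (C) are both available; (E) is listed earlier → (E).
(H), (I) and (C) are all available; (H) is listed earlier → (H).
Ready: (G), (A), (I) and (C). (G) is listed earlier → (G).
Now (A), (I) and (C) have their prerequisites met. (A) is listed earlier, so (A) next.
Ready: (I) and (C). (I) is listed earlier → (I).
Next only (C) has its prerequisites met → (C).

(B), (D), (F), (E), (H), (G), (A), (I), (C)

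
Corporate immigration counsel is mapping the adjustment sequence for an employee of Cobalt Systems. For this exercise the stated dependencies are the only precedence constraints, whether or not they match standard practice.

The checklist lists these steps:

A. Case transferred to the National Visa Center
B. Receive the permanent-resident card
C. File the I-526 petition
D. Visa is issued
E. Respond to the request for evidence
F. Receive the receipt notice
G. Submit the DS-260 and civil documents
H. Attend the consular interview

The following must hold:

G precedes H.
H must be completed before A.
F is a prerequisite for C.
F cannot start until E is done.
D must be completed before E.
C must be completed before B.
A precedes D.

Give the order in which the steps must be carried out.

G H A D E F C B

G has no prerequisites → G first.
H needed G, now all done → H.
Next only A has its prerequisites met → A.
D is the only step now ready → D.
E needed D, now all done → E.
F needed E, now all done → F.
C is the only step now ready → C.
B needed C, now all done → B.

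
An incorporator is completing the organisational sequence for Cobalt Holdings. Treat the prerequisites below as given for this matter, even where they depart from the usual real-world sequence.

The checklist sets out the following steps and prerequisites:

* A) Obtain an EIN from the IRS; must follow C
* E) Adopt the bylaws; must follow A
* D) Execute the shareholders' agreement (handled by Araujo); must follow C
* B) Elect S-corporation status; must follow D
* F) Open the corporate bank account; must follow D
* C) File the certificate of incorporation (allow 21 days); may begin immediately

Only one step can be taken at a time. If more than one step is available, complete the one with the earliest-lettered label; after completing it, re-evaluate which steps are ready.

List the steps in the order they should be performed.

C, A, D, B, E, F

C is the only step with nothing outstanding, so it goes first.
A and D are both available; A has the earlier label → A.
E now also ready, so the ready set is {D, E}; D has the earlier label → D.
B and F now also ready, so the ready set is {B, E, F}; B has the earlier label → B.
Ready: E and F. E has the earlier label → E.
F needed D, now all done → F.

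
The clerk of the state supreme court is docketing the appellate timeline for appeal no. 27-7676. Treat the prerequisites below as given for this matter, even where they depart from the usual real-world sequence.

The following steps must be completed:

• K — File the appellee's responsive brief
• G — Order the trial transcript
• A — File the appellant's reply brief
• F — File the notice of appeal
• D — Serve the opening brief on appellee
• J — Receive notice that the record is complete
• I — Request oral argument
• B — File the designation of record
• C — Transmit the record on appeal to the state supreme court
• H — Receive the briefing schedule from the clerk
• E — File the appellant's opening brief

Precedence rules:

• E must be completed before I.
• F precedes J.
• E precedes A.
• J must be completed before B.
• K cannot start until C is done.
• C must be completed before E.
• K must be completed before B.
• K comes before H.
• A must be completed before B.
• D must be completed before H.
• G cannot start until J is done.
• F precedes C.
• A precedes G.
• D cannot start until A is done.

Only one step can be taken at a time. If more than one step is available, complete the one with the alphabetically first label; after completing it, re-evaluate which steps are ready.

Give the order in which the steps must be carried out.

F, C, E, A, D, I, J, G, K, B, H

F is the only step with nothing outstanding, so it goes first.
Now C and J have their prerequisites met. C has the earlier label, so C next.
Ready: E, J and K. E has the earlier label → E.
A, I, J and K are all available; A has the earlier label → A.
D, I, J and K are all available; D has the earlier label → D.
Ready: I, J and K. I has the earlier label → I.
Now J and K have their prerequisites met. J has the earlier label, so J next.
G now also ready, so the ready set is {G, K}; G has the earlier label → G.
K needed C, now all done → K.
B and H are both available; B has the earlier label → B.
Next only H has its prerequisites met → H.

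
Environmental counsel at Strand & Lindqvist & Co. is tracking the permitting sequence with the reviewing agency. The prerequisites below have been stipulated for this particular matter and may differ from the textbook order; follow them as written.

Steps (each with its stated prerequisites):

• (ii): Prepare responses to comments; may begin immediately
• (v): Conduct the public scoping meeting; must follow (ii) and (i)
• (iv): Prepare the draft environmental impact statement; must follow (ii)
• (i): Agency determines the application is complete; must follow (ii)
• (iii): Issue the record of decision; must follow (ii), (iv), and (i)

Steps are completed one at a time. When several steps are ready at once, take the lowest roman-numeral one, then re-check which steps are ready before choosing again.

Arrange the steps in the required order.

(ii) is the only step with nothing outstanding, so it goes first.
Now (i) and (iv) have their prerequisites met. (i) has the earlier label, so (i) next.
(iv) and (v) are both available; (iv) has the earlier label → (iv).
Now (iii) and (v) have their prerequisites met. (iii) has the earlier label, so (iii) next.
(v) needed (i) and (ii), now all done → (v).

(ii) (i) (iv) (iii) (v)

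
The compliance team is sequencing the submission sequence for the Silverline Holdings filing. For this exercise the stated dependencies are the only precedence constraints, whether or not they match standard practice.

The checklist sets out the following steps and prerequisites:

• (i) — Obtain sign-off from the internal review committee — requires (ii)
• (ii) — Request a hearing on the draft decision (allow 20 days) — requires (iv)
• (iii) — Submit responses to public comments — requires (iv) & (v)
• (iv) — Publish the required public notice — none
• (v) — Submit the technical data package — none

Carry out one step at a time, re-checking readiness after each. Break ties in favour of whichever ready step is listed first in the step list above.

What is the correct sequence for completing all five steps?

Nothing is required for (iv) and (v). (iv) is listed earlier → (iv) first.
Now (ii) and (v) have their prerequisites met. (ii) is listed earlier, so (ii) next.
(i) now also ready, so the ready set is {(i), (v)}; (i) is listed earlier → (i).
That leaves (v) as the only ready step → (v).
(iii) is the only step now ready → (iii).

(iv), (ii), (i), (v), (iii)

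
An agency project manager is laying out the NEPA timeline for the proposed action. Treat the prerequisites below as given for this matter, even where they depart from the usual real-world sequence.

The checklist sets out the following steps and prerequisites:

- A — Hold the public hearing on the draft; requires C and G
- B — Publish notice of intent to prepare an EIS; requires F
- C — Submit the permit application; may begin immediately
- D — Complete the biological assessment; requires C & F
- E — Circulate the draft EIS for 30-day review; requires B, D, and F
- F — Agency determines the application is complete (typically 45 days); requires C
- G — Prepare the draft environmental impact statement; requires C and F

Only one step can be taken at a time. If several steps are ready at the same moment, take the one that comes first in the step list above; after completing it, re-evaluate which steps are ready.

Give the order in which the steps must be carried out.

C has no prerequisites → C first.
F is the only step now ready → F.
Now B, D and G have their prerequisites met. B is listed earlier, so B next.
D and G are both available; D is listed earlier → D.
Now E and G have their prerequisites met. E is listed earlier, so E next.
Next only G has its prerequisites met → G.
A needed C and G, now all done → A.

C, F, B, D, E, G, A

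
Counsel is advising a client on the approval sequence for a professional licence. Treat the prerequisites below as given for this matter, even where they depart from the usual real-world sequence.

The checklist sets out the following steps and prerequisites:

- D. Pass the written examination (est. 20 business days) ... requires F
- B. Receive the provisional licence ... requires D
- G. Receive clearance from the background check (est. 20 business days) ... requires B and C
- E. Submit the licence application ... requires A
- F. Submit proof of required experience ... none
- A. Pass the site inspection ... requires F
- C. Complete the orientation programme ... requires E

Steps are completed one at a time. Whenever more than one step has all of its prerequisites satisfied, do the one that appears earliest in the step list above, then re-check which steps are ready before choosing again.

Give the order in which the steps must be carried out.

F, D, B, A, E, C, G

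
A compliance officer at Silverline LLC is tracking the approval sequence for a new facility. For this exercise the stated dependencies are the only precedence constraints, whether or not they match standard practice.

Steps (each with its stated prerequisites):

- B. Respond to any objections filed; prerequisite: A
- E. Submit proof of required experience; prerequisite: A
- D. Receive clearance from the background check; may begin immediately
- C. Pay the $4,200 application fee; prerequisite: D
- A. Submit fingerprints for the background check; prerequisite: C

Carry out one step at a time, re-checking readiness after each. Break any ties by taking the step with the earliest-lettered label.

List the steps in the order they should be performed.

Only D has no prerequisites, so it is first.
C is the only step now ready → C.
Next only A has its prerequisites met → A.
Ready: B and E. B has the earlier label → B.
E is the only step now ready → E.

D → C → A → B → E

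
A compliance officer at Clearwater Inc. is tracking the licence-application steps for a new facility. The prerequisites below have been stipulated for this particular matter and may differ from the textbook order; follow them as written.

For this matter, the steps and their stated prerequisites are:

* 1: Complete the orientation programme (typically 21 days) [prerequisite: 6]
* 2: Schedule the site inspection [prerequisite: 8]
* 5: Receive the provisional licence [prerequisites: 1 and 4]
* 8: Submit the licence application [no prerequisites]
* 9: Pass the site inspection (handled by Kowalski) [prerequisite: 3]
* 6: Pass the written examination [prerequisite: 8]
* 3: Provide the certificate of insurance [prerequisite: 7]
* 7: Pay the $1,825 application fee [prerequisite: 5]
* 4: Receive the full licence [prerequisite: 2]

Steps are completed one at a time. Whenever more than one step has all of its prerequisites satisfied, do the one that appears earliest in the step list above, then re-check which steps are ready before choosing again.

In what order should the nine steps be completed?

8 is the only step with nothing outstanding, so it goes first.
2 and 6 are both available; 2 is listed earlier → 2.
4 now also ready, so the ready set is {6, 4}; 6 is listed earlier → 6.
1 now also ready, so the ready set is {1, 4}; 1 is listed earlier → 1.
Next only 4 has its prerequisites met → 4.
Next only 5 has its prerequisites met → 5.
That leaves 7 as the only ready step → 7.
Next only 3 has its prerequisites met → 3.
9 needed 3, now all done → 9.

8, 2, 6, 1, 4, 5, 7, 3, 9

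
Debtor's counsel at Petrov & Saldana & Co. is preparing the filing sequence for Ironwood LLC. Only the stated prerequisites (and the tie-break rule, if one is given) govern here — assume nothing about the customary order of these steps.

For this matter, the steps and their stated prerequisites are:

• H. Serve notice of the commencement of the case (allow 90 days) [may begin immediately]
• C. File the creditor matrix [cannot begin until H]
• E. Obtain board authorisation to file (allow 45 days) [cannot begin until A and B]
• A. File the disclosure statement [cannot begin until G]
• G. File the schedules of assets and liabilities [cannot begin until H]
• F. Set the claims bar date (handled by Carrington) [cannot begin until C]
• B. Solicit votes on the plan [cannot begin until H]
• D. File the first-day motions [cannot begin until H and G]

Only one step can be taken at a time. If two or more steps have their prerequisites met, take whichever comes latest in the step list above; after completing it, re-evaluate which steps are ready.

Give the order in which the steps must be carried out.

H → B → G → D → A → E → C → F

H is the only step with nothing outstanding, so it goes first.
B, G and C are all available; B is listed later → B.
Ready: G and C. G is listed later → G.
D, A and C are all available; D is listed later → D.
Now A and C have their prerequisites met. A is listed later, so A next.
Now E and C have their prerequisites met. E is listed later, so E next.
That leaves C as the only ready step → C.
F needed C, now all done → F.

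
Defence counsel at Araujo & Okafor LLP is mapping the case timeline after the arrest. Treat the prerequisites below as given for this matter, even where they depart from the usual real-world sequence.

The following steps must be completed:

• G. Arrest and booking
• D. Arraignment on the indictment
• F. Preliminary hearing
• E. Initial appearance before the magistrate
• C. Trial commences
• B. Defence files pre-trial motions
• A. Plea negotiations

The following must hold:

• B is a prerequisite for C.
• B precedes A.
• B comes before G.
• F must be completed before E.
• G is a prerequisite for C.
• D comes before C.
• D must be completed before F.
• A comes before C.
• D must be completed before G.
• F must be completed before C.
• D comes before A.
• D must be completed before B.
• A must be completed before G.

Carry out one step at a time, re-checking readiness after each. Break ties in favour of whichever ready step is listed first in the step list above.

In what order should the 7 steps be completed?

D, F, E, B, A, G, C

D has no prerequisites → D first.
F and B are both available; F is listed earlier → F.
E and B are both available; E is listed earlier → E.
B needed D, now all done → B.
A needed D and B, now all done → A.
That leaves G as the only ready step → G.
C needed G, D, F, B and A, now all done → C.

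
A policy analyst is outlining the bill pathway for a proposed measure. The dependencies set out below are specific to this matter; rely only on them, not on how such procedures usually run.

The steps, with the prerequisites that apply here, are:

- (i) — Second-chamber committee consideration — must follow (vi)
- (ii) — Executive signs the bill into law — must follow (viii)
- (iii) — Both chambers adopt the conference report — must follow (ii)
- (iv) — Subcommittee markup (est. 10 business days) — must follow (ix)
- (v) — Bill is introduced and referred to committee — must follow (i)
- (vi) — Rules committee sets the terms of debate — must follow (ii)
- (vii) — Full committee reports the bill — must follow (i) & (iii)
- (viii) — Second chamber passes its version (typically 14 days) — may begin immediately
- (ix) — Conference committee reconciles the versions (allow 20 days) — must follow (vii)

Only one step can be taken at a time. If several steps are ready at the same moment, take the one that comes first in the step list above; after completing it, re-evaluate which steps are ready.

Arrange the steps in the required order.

(viii) → (ii) → (iii) → (vi) → (i) → (v) → (vii) → (ix) → (iv)

(viii) is the only step with nothing outstanding, so it goes first.
(ii) needed (viii), now all done → (ii).
Ready: (iii) and (vi). (iii) is listed earlier → (iii).
That leaves (vi) as the only ready step → (vi).
That leaves (i) as the only ready step → (i).
(v) and (vii) are both available; (v) is listed earlier → (v).
(vii) needed (i) and (iii), now all done → (vii).
(ix) needed (vii), now all done → (ix).
(iv) needed (ix), now all done → (iv).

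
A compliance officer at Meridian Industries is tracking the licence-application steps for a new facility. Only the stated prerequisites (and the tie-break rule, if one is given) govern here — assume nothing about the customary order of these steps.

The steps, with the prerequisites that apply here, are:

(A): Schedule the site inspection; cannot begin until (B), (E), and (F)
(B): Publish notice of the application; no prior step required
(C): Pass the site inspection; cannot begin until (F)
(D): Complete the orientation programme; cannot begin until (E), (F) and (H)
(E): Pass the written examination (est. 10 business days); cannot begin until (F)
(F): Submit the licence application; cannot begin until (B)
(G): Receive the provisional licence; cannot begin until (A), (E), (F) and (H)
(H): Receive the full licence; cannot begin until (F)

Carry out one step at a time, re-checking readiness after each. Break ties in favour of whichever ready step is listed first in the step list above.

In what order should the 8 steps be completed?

(B) (F) (C) (E) (A) (H) (D) (G)

(B) has no prerequisites → (B) first.
That leaves (F) as the only ready step → (F).
(C), (E) and (H) are all available; (C) is listed earlier → (C).
Ready: (E) and (H). (E) is listed earlier → (E).
(A) now also ready, so the ready set is {(A), (H)}; (A) is listed earlier → (A).
(H) is the only step now ready → (H).
Ready: (D) and (G). (D) is listed earlier → (D).
(G) needed (A), (E), (F) and (H), now all done → (G).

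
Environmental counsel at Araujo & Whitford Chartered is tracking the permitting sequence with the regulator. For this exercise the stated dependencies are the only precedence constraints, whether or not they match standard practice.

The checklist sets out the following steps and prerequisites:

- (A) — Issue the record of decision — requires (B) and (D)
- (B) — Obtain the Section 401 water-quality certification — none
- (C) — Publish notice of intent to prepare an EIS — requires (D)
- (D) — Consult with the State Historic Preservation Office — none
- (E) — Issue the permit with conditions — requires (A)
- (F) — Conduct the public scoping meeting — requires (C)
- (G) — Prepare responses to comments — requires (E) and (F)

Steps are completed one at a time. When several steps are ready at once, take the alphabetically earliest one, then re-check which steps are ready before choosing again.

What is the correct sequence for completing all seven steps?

(B), (D), (A), (C), (E), (F), (G)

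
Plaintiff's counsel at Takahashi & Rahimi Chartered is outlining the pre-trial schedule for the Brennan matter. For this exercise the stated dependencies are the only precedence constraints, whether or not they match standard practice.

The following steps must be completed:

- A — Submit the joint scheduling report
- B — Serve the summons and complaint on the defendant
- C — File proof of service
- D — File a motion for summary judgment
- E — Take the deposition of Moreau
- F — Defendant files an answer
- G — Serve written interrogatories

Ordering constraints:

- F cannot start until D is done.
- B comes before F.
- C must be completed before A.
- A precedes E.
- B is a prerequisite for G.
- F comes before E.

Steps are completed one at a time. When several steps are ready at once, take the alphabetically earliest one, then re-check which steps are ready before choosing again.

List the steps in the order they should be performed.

B C A D F E G

Nothing is required for B, C and D. B has the earlier label → B first.
Now C, D and G have their prerequisites met. C has the earlier label, so C next.
A now also ready, so the ready set is {A, D, G}; A has the earlier label → A.
D and G are both available; D has the earlier label → D.
F now also ready, so the ready set is {F, G}; F has the earlier label → F.
E now also ready, so the ready set is {E, G}; E has the earlier label → E.
G is the only step now ready → G.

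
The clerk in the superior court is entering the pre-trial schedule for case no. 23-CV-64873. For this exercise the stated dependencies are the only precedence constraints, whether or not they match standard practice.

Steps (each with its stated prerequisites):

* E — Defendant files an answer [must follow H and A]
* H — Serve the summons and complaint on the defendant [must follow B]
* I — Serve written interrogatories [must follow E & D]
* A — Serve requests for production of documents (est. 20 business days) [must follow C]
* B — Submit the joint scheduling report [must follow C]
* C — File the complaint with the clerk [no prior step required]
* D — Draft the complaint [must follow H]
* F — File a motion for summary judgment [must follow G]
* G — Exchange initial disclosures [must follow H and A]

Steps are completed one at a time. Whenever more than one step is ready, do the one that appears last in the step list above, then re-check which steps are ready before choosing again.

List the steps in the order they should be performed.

C B A H G F D E I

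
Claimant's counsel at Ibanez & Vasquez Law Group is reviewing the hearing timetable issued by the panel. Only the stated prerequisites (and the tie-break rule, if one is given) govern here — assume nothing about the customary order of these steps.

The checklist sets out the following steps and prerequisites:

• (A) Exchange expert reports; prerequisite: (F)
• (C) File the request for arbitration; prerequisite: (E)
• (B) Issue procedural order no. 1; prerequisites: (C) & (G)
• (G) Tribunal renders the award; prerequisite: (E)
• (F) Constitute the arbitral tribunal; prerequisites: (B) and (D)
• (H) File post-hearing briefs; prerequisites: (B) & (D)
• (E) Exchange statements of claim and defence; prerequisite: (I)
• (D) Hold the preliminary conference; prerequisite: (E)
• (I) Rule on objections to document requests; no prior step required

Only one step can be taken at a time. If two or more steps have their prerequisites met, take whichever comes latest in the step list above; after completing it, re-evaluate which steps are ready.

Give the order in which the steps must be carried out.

(I) is the only step with nothing outstanding, so it goes first.
(E) needed (I), now all done → (E).
Ready: (D), (G) and (C). (D) is listed later → (D).
Now (G) and (C) have their prerequisites met. (G) is listed later, so (G) next.
That leaves (C) as the only ready step → (C).
That leaves (B) as the only ready step → (B).
(H) and (F) are both available; (H) is listed later → (H).
(F) needed (D) and (B), now all done → (F).
(A) is the only step now ready → (A).

(I), (E), (D), (G), (C), (B), (H), (F), (A)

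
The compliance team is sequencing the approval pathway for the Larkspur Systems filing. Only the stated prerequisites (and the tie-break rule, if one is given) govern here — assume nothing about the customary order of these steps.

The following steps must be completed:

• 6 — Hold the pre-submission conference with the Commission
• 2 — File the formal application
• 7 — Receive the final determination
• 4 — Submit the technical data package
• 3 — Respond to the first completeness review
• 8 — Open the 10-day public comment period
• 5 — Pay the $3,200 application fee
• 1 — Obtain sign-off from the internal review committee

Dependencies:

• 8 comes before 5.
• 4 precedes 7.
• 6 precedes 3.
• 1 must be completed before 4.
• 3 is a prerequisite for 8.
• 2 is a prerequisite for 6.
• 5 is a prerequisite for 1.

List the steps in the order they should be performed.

2 → 6 → 3 → 8 → 5 → 1 → 4 → 7

2 is the only step with nothing outstanding, so it goes first.
6 needed 2, now all done → 6.
3 is the only step now ready → 3.
8 needed 3, now all done → 8.
5 needed 8, now all done → 5.
1 is the only step now ready → 1.
4 is the only step now ready → 4.
7 needed 4, now all done → 7.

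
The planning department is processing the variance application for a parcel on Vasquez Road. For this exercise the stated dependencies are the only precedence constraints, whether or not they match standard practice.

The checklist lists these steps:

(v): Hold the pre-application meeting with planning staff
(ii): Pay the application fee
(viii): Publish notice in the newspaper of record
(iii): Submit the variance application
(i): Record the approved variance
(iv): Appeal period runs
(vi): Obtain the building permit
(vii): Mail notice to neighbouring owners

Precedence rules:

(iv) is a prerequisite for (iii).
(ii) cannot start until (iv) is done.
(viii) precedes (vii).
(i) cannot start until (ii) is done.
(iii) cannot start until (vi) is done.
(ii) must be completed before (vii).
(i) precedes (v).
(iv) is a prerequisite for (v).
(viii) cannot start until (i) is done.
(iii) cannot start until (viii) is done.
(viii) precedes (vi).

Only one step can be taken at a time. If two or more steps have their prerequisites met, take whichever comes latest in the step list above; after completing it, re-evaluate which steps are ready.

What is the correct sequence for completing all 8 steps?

(iv), (ii), (i), (viii), (vii), (vi), (iii), (v)

Only (iv) has no prerequisites, so it is first.
Next only (ii) has its prerequisites met → (ii).
That leaves (i) as the only ready step → (i).
Now (viii) and (v) have their prerequisites met. (viii) is listed later, so (viii) next.
Ready: (vii), (vi) and (v). (vii) is listed later → (vii).
(vi) and (v) are both available; (vi) is listed later → (vi).
Ready: (iii) and (v). (iii) is listed later → (iii).
(v) needed (iv) and (i), now all done → (v).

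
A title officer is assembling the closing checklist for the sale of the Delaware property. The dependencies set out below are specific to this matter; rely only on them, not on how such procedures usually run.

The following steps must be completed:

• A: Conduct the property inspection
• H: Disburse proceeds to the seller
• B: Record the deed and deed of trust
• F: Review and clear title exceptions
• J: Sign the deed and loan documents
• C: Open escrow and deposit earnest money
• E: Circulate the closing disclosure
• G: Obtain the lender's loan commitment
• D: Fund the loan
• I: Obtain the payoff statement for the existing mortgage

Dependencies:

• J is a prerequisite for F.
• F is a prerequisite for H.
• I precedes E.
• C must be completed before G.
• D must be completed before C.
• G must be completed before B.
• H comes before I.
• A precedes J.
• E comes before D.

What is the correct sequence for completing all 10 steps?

A, J, F, H, I, E, D, C, G, B

A has no prerequisites → A first.
Next only J has its prerequisites met → J.
F is the only step now ready → F.
H needed F, now all done → H.
Next only I has its prerequisites met → I.
E needed I, now all done → E.
D needed E, now all done → D.
That leaves C as the only ready step → C.
That leaves G as the only ready step → G.
B needed G, now all done → B.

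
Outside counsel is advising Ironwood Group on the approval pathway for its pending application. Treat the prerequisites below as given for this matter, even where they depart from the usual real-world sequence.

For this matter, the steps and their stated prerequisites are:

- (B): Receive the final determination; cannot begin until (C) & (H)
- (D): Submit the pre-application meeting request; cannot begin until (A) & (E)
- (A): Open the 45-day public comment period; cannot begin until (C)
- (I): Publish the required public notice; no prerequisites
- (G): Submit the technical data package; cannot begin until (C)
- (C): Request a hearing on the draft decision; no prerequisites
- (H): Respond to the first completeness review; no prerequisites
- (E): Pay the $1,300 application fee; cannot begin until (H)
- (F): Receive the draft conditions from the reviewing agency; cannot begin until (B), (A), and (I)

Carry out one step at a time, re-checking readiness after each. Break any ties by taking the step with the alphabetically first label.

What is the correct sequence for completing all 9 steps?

Nothing is required for (C), (H) and (I). (C) has the earlier label → (C) first.
(A), (G), (H) and (I) are all available; (A) has the earlier label → (A).
Now (G), (H) and (I) have their prerequisites met. (G) has the earlier label, so (G) next.
Ready: (H) and (I). (H) has the earlier label → (H).
Ready: (B), (E) and (I). (B) has the earlier label → (B).
Now (E) and (I) have their prerequisites met. (E) has the earlier label, so (E) next.
Now (D) and (I) have their prerequisites met. (D) has the earlier label, so (D) next.
(I) is the only step now ready → (I).
(F) is the only step now ready → (F).

(C) → (A) → (G) → (H) → (B) → (E) → (D) → (I) → (F)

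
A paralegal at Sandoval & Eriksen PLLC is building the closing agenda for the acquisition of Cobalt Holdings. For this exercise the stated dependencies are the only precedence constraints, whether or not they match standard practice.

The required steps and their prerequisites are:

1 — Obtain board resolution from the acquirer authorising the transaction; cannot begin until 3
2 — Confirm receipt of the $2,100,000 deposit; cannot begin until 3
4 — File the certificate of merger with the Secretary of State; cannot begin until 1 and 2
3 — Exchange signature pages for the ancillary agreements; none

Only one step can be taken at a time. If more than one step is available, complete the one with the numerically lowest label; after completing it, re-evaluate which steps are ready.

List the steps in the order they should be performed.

3, 1, 2, 4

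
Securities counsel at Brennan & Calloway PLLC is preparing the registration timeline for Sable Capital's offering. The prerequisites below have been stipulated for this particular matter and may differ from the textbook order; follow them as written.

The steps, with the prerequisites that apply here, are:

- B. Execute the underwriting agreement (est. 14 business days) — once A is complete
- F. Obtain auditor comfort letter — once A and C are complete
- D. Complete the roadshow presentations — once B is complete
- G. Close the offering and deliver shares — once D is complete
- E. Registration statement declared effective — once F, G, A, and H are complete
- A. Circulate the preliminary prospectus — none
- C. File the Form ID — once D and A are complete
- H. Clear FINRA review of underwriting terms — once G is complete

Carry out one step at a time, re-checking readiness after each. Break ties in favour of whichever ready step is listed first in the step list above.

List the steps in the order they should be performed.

A B D G C F H E

A has no prerequisites → A first.
Next only B has its prerequisites met → B.
That leaves D as the only ready step → D.
Now G and C have their prerequisites met. G is listed earlier, so G next.
H now also ready, so the ready set is {C, H}; C is listed earlier → C.
Ready: F and H. F is listed earlier → F.
H is the only step now ready → H.
E needed F, G, A and H, now all done → E.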